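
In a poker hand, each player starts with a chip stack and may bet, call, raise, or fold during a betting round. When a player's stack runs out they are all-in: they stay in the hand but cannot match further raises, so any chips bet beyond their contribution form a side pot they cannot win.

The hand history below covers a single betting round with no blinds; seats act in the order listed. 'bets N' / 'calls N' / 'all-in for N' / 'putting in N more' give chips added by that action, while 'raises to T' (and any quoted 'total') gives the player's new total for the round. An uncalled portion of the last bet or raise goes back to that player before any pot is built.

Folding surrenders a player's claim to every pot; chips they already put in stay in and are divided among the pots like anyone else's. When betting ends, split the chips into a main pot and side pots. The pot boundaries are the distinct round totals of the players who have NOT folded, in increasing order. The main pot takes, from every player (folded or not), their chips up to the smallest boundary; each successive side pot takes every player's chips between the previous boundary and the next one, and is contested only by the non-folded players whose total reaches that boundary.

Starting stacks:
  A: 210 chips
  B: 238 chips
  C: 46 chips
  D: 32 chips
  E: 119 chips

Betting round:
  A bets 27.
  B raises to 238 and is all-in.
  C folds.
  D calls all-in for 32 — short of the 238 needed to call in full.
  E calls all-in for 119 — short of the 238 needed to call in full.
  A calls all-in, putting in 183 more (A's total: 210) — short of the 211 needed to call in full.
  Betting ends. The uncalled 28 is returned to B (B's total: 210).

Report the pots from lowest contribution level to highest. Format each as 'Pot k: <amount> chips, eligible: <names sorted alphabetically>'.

Contributions (after 28 returned to B): A=210, B=210, D=32, E=119
Folded: C
Pot levels (distinct totals of non-folded players): 32, 119, 210
Layer 1-32: 32 each from A, B, D, E = 32*4 = 128 chips; eligible A, B, D, E
Layer 33-119: 87 each from A, B, E = 87*3 = 261 chips; eligible A, B, E
Layer 120-210: 91 each from A, B = 91*2 = 182 chips; eligible A, B

Pot 1: 128 chips, eligible: A, B, D, E
Pot 2: 261 chips, eligible: A, B, E
Pot 3: 182 chips, eligible: A, B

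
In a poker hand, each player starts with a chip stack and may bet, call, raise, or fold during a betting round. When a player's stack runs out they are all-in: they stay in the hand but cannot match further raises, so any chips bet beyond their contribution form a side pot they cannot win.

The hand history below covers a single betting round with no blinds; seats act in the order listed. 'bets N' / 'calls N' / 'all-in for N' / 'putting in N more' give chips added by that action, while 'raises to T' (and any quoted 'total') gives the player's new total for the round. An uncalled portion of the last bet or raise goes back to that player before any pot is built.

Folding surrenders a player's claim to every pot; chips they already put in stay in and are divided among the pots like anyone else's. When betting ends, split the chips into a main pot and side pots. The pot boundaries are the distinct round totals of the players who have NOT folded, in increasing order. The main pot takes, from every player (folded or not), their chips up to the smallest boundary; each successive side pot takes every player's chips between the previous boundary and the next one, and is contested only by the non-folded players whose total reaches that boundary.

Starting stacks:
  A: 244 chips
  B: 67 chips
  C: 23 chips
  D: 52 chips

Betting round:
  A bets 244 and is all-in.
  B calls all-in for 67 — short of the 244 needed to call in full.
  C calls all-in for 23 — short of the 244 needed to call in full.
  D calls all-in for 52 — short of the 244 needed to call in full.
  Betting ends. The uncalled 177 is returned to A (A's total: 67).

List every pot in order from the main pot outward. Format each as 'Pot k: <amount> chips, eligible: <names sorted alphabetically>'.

Pot 1: 92 chips, eligible: A, B, C, D
Pot 2: 87 chips, eligible: A, B, D
Pot 3: 30 chips, eligible: A, B

Derivation:
Contributions (after 177 returned to A): A=67, B=67, C=23, D=52
Pot levels (distinct totals of non-folded players): 23, 52, 67
Layer 1-23: 23 each from A, B, C, D = 23*4 = 92 chips; eligible A, B, C, D
Layer 24-52: 29 each from A, B, D = 29*3 = 87 chips; eligible A, B, D
Layer 53-67: 15 each from A, B = 15*2 = 30 chips; eligible A, B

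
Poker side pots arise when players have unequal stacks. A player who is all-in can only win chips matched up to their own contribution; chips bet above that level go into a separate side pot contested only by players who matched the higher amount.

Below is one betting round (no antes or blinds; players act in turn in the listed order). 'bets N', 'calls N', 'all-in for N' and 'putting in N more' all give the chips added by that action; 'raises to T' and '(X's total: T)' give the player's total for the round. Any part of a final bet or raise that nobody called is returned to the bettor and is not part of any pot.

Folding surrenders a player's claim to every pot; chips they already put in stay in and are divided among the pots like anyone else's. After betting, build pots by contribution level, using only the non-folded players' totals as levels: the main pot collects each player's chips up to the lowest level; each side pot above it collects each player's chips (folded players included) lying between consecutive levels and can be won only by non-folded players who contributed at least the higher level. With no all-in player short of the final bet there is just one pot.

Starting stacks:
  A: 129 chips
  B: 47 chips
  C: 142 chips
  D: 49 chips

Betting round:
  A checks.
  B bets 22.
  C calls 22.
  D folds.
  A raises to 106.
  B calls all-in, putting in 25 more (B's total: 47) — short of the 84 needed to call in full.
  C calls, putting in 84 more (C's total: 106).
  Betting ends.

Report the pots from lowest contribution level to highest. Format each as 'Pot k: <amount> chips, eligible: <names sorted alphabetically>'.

Pot 1: 141 chips, eligible: A, B, C
Pot 2: 118 chips, eligible: A, C

Derivation:
Contributions: A=106, B=47, C=106
Folded: D
Pot levels (distinct totals of non-folded players): 47, 106
Layer 1-47: 47 each from A, B, C = 47*3 = 141 chips; eligible A, B, C
Layer 48-106: 59 each from A, C = 59*2 = 118 chips; eligible A, C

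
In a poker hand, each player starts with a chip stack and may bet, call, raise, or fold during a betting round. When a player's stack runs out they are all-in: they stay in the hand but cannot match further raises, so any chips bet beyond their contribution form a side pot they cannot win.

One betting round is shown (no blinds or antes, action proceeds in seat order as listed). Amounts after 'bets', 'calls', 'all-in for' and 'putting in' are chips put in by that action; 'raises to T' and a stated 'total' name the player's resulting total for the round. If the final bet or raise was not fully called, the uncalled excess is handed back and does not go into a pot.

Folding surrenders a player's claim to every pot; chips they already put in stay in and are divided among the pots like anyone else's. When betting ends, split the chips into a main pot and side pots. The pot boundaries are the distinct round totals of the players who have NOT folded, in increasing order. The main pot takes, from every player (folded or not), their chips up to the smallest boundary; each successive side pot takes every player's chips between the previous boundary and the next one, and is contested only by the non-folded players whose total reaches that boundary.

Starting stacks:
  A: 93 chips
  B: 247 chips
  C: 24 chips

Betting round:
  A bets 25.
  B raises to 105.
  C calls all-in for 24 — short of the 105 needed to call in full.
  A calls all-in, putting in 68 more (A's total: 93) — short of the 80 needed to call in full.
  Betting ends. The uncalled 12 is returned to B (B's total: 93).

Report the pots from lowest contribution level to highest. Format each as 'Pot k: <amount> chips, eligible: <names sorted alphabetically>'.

Pot 1: 72 chips, eligible: A, B, C
Pot 2: 138 chips, eligible: A, B

Derivation:
Contributions (after 12 returned to B): A=93, B=93, C=24
Pot levels (distinct totals of non-folded players): 24, 93
Layer 1-24: 24 each from A, B, C = 24*3 = 72 chips; eligible A, B, C
Layer 25-93: 69 each from A, B = 69*2 = 138 chips; eligible A, B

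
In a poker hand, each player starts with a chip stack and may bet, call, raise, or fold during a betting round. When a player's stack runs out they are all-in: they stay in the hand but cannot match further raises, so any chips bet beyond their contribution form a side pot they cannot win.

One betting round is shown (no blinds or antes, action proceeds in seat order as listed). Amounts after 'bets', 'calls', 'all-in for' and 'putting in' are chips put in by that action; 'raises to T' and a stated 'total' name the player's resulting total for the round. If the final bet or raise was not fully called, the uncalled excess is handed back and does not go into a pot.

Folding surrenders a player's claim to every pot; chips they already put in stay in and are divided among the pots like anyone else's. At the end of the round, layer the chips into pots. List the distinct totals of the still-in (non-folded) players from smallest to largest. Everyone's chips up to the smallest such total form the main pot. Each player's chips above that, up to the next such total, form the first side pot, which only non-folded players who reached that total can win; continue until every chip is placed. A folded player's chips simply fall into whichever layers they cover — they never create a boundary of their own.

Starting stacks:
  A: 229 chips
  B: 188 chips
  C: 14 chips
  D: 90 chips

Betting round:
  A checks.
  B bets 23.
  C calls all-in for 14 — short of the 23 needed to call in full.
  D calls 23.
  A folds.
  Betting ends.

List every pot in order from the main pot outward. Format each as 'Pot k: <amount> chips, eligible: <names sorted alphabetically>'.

Pot 1: 42 chips, eligible: B, C, D
Pot 2: 18 chips, eligible: B, D

Derivation:
Contributions: B=23, C=14, D=23
Folded: A
Pot levels (distinct totals of non-folded players): 14, 23
Layer 1-14: 14 each from B, C, D = 14*3 = 42 chips; eligible B, C, D
Layer 15-23: 9 each from B, D = 9*2 = 18 chips; eligible B, D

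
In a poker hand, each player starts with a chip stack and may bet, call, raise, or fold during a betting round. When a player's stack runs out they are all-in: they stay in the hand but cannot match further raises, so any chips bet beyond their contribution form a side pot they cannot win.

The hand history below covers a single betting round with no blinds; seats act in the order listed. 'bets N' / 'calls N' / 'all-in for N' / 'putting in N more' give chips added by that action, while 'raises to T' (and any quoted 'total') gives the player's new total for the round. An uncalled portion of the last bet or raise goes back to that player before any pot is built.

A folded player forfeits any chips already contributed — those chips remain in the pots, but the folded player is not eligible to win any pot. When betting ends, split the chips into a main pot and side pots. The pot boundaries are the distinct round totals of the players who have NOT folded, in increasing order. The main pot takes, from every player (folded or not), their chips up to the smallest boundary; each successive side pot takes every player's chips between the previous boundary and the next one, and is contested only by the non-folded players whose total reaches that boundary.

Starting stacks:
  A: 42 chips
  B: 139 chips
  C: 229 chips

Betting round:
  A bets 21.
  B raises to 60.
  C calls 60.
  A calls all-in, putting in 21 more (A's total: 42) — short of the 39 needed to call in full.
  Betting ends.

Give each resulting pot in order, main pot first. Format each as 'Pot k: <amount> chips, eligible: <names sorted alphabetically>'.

Pot 1: 126 chips, eligible: A, B, C
Pot 2: 36 chips, eligible: B, C

Derivation:
Contributions: A=42, B=60, C=60
Pot levels (distinct totals of non-folded players): 42, 60
Layer 1-42: 42 each from A, B, C = 42*3 = 126 chips; eligible A, B, C
Layer 43-60: 18 each from B, C = 18*2 = 36 chips; eligible B, C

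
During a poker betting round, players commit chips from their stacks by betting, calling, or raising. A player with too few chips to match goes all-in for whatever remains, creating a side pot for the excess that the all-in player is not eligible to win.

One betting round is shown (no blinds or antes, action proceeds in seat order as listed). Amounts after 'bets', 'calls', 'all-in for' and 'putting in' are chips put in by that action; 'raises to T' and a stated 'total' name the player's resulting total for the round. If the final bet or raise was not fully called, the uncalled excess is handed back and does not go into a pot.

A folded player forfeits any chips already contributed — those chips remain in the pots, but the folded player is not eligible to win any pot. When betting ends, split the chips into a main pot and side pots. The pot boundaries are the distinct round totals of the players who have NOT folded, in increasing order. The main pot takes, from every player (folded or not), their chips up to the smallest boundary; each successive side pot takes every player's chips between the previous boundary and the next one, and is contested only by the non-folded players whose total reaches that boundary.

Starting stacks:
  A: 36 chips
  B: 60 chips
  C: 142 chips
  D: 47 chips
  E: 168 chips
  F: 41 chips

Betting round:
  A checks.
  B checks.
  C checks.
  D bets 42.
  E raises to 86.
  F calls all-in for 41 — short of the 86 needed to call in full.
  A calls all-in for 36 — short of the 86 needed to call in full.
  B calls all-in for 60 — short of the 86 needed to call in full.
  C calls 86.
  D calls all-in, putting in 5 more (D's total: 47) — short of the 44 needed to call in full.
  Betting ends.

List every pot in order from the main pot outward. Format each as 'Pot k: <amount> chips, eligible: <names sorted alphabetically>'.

Contributions: A=36, B=60, C=86, D=47, E=86, F=41
Pot levels (distinct totals of non-folded players): 36, 41, 47, 60, 86
Layer 1-36: 36 each from A, B, C, D, E, F = 36*6 = 216 chips; eligible A, B, C, D, E, F
Layer 37-41: 5 each from B, C, D, E, F = 5*5 = 25 chips; eligible B, C, D, E, F
Layer 42-47: 6 each from B, C, D, E = 6*4 = 24 chips; eligible B, C, D, E
Layer 48-60: 13 each from B, C, E = 13*3 = 39 chips; eligible B, C, E
Layer 61-86: 26 each from C, E = 26*2 = 52 chips; eligible C, E

Pot 1: 216 chips, eligible: A, B, C, D, E, F
Pot 2: 25 chips, eligible: B, C, D, E, F
Pot 3: 24 chips, eligible: B, C, D, E
Pot 4: 39 chips, eligible: B, C, E
Pot 5: 52 chips, eligible: C, E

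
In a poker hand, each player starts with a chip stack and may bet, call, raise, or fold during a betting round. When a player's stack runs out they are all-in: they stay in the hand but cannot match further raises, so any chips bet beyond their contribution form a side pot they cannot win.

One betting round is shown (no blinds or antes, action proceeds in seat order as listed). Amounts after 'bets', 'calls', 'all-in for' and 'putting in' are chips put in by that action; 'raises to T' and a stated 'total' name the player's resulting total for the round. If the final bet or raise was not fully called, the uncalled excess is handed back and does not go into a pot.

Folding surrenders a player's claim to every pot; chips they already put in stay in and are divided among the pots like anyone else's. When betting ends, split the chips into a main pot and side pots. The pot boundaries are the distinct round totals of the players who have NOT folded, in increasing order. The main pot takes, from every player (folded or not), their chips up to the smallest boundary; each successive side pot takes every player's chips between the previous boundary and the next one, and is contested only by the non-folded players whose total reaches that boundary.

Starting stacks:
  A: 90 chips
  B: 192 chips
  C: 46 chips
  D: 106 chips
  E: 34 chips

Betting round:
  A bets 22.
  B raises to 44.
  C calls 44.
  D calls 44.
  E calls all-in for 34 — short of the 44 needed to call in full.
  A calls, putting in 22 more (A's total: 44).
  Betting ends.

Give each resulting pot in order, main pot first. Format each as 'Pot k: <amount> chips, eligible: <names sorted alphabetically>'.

Contributions: A=44, B=44, C=44, D=44, E=34
Pot levels (distinct totals of non-folded players): 34, 44
Layer 1-34: 34 each from A, B, C, D, E = 34*5 = 170 chips; eligible A, B, C, D, E
Layer 35-44: 10 each from A, B, C, D = 10*4 = 40 chips; eligible A, B, C, D

Pot 1: 170 chips, eligible: A, B, C, D, E
Pot 2: 40 chips, eligible: A, B, C, D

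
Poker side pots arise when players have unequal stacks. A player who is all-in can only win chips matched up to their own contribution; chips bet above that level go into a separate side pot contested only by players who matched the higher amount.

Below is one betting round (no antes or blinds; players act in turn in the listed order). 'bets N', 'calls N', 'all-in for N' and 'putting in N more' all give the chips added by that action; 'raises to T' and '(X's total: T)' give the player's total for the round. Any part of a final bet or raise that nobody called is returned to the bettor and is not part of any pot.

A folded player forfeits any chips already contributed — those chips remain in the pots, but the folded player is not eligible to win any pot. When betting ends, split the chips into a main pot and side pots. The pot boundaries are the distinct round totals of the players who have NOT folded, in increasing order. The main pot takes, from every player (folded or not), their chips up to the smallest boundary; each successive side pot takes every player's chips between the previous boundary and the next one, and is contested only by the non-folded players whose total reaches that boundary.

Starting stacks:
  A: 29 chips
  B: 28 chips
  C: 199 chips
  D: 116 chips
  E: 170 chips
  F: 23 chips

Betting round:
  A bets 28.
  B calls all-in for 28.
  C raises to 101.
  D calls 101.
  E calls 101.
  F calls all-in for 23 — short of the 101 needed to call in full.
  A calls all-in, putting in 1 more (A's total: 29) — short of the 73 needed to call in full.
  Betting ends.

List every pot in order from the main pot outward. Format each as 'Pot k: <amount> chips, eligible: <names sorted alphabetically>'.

Pot 1: 138 chips, eligible: A, B, C, D, E, F
Pot 2: 25 chips, eligible: A, B, C, D, E
Pot 3: 4 chips, eligible: A, C, D, E
Pot 4: 216 chips, eligible: C, D, E

Derivation:
Contributions: A=29, B=28, C=101, D=101, E=101, F=23
Pot levels (distinct totals of non-folded players): 23, 28, 29, 101
Layer 1-23: 23 each from A, B, C, D, E, F = 23*6 = 138 chips; eligible A, B, C, D, E, F
Layer 24-28: 5 each from A, B, C, D, E = 5*5 = 25 chips; eligible A, B, C, D, E
Layer 29-29: 1 each from A, C, D, E = 1*4 = 4 chips; eligible A, C, D, E
Layer 30-101: 72 each from C, D, E = 72*3 = 216 chips; eligible C, D, E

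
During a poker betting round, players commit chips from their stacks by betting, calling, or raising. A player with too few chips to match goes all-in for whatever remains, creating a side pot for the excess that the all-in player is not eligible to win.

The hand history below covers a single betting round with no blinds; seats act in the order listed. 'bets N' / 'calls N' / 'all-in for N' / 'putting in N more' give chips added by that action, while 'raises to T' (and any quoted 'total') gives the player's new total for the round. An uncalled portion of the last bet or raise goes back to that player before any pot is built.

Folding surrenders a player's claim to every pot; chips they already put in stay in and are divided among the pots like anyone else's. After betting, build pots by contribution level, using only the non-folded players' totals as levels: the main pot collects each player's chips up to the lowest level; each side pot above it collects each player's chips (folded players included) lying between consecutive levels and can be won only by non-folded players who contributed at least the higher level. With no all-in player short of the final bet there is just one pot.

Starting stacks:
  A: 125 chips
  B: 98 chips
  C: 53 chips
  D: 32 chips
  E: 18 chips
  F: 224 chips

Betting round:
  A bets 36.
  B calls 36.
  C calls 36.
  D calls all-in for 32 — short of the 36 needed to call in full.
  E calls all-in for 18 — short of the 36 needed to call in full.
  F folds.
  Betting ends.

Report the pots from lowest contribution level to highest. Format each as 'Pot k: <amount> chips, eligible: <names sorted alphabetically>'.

Pot 1: 90 chips, eligible: A, B, C, D, E
Pot 2: 56 chips, eligible: A, B, C, D
Pot 3: 12 chips, eligible: A, B, C

Derivation:
Contributions: A=36, B=36, C=36, D=32, E=18
Folded: F
Pot levels (distinct totals of non-folded players): 18, 32, 36
Layer 1-18: 18 each from A, B, C, D, E = 18*5 = 90 chips; eligible A, B, C, D, E
Layer 19-32: 14 each from A, B, C, D = 14*4 = 56 chips; eligible A, B, C, D
Layer 33-36: 4 each from A, B, C = 4*3 = 12 chips; eligible A, B, C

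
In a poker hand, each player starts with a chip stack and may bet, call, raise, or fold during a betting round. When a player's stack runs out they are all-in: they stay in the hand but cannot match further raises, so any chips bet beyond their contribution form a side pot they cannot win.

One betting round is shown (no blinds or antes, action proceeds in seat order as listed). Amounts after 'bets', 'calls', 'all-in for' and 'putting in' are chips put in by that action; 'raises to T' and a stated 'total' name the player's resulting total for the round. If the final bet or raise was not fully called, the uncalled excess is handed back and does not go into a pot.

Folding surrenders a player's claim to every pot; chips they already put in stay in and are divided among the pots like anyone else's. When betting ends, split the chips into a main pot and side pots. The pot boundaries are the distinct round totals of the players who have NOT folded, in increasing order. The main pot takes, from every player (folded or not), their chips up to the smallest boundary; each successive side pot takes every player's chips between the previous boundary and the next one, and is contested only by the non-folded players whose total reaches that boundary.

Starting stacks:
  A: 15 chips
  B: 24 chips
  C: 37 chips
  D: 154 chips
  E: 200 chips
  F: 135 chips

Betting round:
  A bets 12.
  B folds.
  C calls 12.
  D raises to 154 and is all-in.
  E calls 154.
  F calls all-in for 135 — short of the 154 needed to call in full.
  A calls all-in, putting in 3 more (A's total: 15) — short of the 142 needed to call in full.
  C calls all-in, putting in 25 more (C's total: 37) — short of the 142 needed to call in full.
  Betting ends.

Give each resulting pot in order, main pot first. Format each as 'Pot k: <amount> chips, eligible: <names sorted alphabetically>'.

Contributions: A=15, C=37, D=154, E=154, F=135
Folded: B
Pot levels (distinct totals of non-folded players): 15, 37, 135, 154
Layer 1-15: 15 each from A, C, D, E, F = 15*5 = 75 chips; eligible A, C, D, E, F
Layer 16-37: 22 each from C, D, E, F = 22*4 = 88 chips; eligible C, D, E, F
Layer 38-135: 98 each from D, E, F = 98*3 = 294 chips; eligible D, E, F
Layer 136-154: 19 each from D, E = 19*2 = 38 chips; eligible D, E

Pot 1: 75 chips, eligible: A, C, D, E, F
Pot 2: 88 chips, eligible: C, D, E, F
Pot 3: 294 chips, eligible: D, E, F
Pot 4: 38 chips, eligible: D, E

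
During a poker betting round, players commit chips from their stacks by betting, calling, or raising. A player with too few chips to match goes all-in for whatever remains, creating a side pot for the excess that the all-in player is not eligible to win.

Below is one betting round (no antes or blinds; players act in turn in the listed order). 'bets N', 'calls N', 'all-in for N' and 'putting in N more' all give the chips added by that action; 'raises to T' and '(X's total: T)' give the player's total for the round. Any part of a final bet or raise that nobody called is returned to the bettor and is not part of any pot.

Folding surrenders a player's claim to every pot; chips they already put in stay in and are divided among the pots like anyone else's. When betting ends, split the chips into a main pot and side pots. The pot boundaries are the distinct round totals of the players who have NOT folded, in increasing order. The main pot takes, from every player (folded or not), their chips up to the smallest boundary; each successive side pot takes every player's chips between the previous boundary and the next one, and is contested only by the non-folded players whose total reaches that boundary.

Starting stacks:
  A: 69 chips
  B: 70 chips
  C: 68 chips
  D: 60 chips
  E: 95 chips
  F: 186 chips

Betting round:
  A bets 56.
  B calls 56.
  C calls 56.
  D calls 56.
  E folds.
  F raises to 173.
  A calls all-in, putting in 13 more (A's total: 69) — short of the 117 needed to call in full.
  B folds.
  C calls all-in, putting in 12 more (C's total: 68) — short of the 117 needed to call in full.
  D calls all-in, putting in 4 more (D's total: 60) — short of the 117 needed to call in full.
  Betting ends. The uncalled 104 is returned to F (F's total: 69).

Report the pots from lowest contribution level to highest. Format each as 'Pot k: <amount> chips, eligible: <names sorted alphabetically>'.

Contributions (after 104 returned to F): A=69, B=56, C=68, D=60, F=69
Folded: B, E
Pot levels (distinct totals of non-folded players): 60, 68, 69
Layer 1-60: A 60 + B 56 + C 60 + D 60 + F 60 = 296 chips; eligible A, C, D, F
Layer 61-68: 8 each from A, C, F = 8*3 = 24 chips; eligible A, C, F
Layer 69-69: 1 each from A, F = 1*2 = 2 chips; eligible A, F

Pot 1: 296 chips, eligible: A, C, D, F
Pot 2: 24 chips, eligible: A, C, F
Pot 3: 2 chips, eligible: A, F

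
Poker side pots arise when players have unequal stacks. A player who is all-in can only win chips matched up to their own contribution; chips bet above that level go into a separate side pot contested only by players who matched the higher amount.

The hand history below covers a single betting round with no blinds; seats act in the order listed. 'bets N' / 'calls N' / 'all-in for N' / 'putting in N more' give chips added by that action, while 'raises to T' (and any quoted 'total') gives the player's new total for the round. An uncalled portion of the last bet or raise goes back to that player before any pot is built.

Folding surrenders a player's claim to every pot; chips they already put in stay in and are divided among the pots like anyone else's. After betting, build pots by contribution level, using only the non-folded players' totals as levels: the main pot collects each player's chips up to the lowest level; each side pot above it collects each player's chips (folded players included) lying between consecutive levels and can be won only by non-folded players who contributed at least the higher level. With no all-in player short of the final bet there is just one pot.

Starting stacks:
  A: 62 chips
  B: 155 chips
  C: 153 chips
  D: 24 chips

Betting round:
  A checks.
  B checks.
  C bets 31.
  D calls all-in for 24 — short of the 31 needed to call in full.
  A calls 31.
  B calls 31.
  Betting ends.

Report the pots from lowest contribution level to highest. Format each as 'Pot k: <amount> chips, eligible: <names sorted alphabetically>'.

Pot 1: 96 chips, eligible: A, B, C, D
Pot 2: 21 chips, eligible: A, B, C

Derivation:
Contributions: A=31, B=31, C=31, D=24
Pot levels (distinct totals of non-folded players): 24, 31
Layer 1-24: 24 each from A, B, C, D = 24*4 = 96 chips; eligible A, B, C, D
Layer 25-31: 7 each from A, B, C = 7*3 = 21 chips; eligible A, B, C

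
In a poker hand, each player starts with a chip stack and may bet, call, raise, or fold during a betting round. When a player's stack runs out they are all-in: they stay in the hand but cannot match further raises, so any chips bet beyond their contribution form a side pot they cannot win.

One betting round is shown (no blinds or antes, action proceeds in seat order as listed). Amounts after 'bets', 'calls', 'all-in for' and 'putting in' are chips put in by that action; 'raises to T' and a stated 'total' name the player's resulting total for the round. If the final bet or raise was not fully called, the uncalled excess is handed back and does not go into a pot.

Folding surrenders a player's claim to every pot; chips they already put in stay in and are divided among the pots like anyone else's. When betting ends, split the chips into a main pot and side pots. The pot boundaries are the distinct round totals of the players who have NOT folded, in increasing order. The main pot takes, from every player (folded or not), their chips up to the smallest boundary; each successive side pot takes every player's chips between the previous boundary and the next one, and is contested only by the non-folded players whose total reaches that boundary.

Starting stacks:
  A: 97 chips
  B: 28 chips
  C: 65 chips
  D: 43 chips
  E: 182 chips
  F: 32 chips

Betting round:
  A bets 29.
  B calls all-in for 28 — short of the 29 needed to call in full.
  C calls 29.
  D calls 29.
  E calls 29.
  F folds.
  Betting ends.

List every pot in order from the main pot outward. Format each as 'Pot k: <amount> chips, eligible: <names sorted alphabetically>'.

Pot 1: 140 chips, eligible: A, B, C, D, E
Pot 2: 4 chips, eligible: A, C, D, E

Derivation:
Contributions: A=29, B=28, C=29, D=29, E=29
Folded: F
Pot levels (distinct totals of non-folded players): 28, 29
Layer 1-28: 28 each from A, B, C, D, E = 28*5 = 140 chips; eligible A, B, C, D, E
Layer 29-29: 1 each from A, C, D, E = 1*4 = 4 chips; eligible A, C, D, E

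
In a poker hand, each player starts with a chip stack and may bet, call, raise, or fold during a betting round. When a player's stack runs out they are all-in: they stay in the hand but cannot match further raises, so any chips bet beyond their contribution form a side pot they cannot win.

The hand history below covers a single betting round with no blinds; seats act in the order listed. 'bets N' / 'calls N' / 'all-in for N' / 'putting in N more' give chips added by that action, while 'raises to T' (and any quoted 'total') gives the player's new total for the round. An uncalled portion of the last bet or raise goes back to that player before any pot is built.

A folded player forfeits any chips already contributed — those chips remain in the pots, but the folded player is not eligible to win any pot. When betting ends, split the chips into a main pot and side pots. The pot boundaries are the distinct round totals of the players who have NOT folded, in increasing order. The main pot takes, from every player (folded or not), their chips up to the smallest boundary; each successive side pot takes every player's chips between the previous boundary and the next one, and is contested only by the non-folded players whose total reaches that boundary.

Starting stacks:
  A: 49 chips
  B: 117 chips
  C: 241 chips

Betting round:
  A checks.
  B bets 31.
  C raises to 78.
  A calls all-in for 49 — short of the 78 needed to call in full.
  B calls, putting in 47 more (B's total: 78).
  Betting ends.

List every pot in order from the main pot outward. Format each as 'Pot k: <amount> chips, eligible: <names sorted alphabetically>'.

Pot 1: 147 chips, eligible: A, B, C
Pot 2: 58 chips, eligible: B, C

Derivation:
Contributions: A=49, B=78, C=78
Pot levels (distinct totals of non-folded players): 49, 78
Layer 1-49: 49 each from A, B, C = 49*3 = 147 chips; eligible A, B, C
Layer 50-78: 29 each from B, C = 29*2 = 58 chips; eligible B, C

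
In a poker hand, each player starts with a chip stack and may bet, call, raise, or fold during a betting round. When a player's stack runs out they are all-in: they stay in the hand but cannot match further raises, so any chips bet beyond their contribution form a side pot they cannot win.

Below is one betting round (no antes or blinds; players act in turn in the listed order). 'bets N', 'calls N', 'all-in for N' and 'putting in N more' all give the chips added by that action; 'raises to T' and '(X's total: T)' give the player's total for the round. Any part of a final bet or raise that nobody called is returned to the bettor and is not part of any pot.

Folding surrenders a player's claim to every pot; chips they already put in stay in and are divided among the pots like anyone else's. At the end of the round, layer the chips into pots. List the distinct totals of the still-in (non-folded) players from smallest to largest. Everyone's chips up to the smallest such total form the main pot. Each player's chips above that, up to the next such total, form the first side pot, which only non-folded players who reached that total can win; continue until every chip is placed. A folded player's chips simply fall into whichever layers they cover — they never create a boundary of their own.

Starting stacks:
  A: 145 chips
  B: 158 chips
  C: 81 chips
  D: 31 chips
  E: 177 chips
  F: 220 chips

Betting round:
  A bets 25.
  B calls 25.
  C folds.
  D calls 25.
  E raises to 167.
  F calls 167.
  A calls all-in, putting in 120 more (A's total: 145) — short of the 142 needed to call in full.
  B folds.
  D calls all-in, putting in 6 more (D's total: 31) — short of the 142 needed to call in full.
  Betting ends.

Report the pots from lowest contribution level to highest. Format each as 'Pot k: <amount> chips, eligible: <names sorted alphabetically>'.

Pot 1: 149 chips, eligible: A, D, E, F
Pot 2: 342 chips, eligible: A, E, F
Pot 3: 44 chips, eligible: E, F

Derivation:
Contributions: A=145, B=25, D=31, E=167, F=167
Folded: B, C
Pot levels (distinct totals of non-folded players): 31, 145, 167
Layer 1-31: A 31 + B 25 + D 31 + E 31 + F 31 = 149 chips; eligible A, D, E, F
Layer 32-145: 114 each from A, E, F = 114*3 = 342 chips; eligible A, E, F
Layer 146-167: 22 each from E, F = 22*2 = 44 chips; eligible E, F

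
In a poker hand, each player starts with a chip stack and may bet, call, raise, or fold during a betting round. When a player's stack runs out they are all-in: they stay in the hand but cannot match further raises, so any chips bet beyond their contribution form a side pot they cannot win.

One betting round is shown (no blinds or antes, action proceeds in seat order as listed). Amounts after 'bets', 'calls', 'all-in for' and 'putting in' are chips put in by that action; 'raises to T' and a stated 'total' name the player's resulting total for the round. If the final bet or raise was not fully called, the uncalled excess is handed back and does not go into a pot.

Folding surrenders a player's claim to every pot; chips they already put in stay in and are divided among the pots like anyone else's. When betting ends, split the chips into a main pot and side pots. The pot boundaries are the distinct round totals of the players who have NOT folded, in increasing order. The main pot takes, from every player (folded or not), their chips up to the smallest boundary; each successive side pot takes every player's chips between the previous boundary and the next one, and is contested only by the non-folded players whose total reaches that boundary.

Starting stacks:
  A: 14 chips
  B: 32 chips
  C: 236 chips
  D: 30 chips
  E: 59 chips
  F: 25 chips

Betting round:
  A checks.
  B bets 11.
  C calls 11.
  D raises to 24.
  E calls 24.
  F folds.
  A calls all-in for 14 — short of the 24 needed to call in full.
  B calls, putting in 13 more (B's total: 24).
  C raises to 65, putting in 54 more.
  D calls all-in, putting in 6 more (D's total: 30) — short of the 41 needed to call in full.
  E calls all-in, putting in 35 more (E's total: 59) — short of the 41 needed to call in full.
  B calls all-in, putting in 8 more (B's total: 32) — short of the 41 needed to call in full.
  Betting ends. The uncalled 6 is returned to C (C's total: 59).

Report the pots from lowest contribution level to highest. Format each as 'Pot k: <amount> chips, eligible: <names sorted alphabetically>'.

Pot 1: 70 chips, eligible: A, B, C, D, E
Pot 2: 64 chips, eligible: B, C, D, E
Pot 3: 6 chips, eligible: B, C, E
Pot 4: 54 chips, eligible: C, E

Derivation:
Contributions (after 6 returned to C): A=14, B=32, C=59, D=30, E=59
Folded: F
Pot levels (distinct totals of non-folded players): 14, 30, 32, 59
Layer 1-14: 14 each from A, B, C, D, E = 14*5 = 70 chips; eligible A, B, C, D, E
Layer 15-30: 16 each from B, C, D, E = 16*4 = 64 chips; eligible B, C, D, E
Layer 31-32: 2 each from B, C, E = 2*3 = 6 chips; eligible B, C, E
Layer 33-59: 27 each from C, E = 27*2 = 54 chips; eligible C, E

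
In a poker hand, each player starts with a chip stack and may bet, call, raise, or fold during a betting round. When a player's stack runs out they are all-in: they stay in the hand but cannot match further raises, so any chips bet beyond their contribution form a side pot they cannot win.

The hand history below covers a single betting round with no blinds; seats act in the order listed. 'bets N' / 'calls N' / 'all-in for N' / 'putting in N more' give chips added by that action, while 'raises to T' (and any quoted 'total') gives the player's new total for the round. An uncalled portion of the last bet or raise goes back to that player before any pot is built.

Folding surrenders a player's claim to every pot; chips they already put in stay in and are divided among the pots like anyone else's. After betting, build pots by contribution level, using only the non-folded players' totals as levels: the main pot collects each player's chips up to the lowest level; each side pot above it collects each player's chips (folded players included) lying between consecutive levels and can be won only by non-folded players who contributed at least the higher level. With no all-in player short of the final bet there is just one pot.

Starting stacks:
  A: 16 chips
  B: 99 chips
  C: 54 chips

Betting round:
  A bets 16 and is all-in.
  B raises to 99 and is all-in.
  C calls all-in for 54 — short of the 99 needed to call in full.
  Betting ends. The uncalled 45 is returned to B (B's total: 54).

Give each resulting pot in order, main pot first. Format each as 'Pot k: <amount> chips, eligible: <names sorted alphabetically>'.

Contributions (after 45 returned to B): A=16, B=54, C=54
Pot levels (distinct totals of non-folded players): 16, 54
Layer 1-16: 16 each from A, B, C = 16*3 = 48 chips; eligible A, B, C
Layer 17-54: 38 each from B, C = 38*2 = 76 chips; eligible B, C

Pot 1: 48 chips, eligible: A, B, C
Pot 2: 76 chips, eligible: B, C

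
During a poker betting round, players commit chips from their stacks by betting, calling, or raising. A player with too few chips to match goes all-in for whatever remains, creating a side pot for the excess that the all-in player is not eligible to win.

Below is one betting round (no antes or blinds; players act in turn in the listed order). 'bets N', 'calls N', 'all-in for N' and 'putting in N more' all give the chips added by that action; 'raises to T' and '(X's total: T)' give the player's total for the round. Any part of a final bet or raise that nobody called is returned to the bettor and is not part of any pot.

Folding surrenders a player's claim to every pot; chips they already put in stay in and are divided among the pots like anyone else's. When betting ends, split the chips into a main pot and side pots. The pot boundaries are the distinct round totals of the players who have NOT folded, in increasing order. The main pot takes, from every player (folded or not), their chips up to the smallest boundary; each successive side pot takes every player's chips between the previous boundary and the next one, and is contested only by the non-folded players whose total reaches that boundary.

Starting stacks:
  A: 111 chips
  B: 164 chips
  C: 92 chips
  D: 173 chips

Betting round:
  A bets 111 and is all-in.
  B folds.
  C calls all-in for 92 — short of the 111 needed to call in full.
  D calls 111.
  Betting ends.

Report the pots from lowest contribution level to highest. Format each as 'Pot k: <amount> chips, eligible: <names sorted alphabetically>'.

Pot 1: 276 chips, eligible: A, C, D
Pot 2: 38 chips, eligible: A, D

Derivation:
Contributions: A=111, C=92, D=111
Folded: B
Pot levels (distinct totals of non-folded players): 92, 111
Layer 1-92: 92 each from A, C, D = 92*3 = 276 chips; eligible A, C, D
Layer 93-111: 19 each from A, D = 19*2 = 38 chips; eligible A, D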